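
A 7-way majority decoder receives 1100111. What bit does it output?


Ones: 5 out of 7
Threshold: 4

1 (5/7 voted 1)


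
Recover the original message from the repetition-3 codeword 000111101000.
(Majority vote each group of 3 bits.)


Groups: 000, 111, 101, 000
Majority votes: 0110

0110


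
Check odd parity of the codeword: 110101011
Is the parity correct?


Number of 1s: 6

No, parity error (6 ones)


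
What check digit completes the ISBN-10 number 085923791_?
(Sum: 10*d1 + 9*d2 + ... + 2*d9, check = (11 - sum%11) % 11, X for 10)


Weighted sum: 259
259 mod 11 = 6

Check digit: 5


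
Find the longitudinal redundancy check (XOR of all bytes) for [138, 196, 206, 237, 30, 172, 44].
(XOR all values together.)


XOR chain: 138 ^ 196 ^ 206 ^ 237 ^ 30 ^ 172 ^ 44 = 243

243


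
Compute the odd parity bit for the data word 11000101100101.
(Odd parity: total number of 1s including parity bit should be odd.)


Number of 1s in data: 7
Parity bit: 0

0


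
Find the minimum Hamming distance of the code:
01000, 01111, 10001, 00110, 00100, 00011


Comparing all pairs, minimum distance: 1
Can detect 0 errors, correct 0 errors

1


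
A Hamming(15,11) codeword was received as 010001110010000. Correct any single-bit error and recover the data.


Syndrome = 0: no error detected

Data: 00110010000 (no errors)


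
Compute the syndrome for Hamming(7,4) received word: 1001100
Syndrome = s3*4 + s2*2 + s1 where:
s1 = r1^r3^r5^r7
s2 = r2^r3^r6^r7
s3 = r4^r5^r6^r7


s1=0, s2=0, s3=0

Syndrome = 0 (no error)


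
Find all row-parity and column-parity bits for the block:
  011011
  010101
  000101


Row parities: 010
Column parities: 001011

Row P: 010, Col P: 001011, Corner: 1


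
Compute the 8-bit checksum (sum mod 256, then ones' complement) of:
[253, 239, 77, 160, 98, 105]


Sum = 932 mod 256 = 164
Complement = 91

91


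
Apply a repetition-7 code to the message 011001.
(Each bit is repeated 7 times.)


Each bit -> 7 copies

000000011111111111111000000000000001111111


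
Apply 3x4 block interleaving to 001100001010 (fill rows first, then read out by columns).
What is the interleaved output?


Matrix:
  0011
  0000
  1010
Read columns: 001000101100

001000101100


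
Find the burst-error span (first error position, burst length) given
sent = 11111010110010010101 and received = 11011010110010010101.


XOR: 00100000000000000000

Burst at position 2, length 1


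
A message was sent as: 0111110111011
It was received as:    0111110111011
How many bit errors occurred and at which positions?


XOR: 0000000000000

0 errors (received matches sent)


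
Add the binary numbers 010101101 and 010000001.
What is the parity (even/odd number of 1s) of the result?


010101101 = 173
010000001 = 129
Sum = 302 = 100101110
1s count = 5

odd parity (5 ones in 100101110)


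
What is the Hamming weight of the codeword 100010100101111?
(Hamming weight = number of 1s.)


Counting 1s in 100010100101111

8


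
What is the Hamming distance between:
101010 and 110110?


XOR: 011100
Count of 1s: 3

3


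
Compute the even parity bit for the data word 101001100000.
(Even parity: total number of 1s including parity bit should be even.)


Number of 1s in data: 4
Parity bit: 0

0


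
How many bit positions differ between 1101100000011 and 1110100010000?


XOR: 0011000010011
Count of 1s: 5

5


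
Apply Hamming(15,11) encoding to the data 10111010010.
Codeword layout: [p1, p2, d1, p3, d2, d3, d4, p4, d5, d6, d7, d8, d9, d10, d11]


Parity bits: p1=0, p2=1, p3=1, p4=1

011101111010010


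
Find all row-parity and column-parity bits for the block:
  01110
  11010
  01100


Row parities: 110
Column parities: 11000

Row P: 110, Col P: 11000, Corner: 0


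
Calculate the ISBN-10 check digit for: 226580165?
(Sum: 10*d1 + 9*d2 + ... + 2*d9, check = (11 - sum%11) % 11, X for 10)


Weighted sum: 201
201 mod 11 = 3

Check digit: 8


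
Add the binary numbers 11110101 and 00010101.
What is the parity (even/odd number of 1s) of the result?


11110101 = 245
00010101 = 21
Sum = 266 = 100001010
1s count = 3

odd parity (3 ones in 100001010)


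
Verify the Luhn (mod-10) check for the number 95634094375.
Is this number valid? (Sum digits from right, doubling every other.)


Luhn sum = 56
56 mod 10 = 6

Invalid (Luhn sum mod 10 = 6)


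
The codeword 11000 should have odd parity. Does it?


Number of 1s: 2

No, parity error (2 ones)


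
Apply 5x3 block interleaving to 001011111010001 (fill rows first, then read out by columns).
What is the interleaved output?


Matrix:
  001
  011
  111
  010
  001
Read columns: 001000111011101

001000111011101


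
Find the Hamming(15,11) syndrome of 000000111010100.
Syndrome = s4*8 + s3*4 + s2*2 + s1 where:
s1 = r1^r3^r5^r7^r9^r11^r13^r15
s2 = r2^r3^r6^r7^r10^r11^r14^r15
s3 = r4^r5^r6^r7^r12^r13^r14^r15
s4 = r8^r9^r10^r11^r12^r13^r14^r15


s1=0, s2=0, s3=0, s4=0

Syndrome = 0 (no error)


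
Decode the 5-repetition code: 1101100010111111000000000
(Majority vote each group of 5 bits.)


Groups: 11011, 00010, 11111, 10000, 00000
Majority votes: 10100

10100


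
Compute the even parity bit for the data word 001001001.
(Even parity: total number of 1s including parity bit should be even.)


Number of 1s in data: 3
Parity bit: 1

1


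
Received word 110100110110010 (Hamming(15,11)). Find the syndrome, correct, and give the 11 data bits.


Syndrome = 7: error at position 7

Data: 00000110010 (corrected bit 7)


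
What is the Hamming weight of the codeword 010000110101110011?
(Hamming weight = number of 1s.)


Counting 1s in 010000110101110011

9


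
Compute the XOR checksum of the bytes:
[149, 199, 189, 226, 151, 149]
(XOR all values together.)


XOR chain: 149 ^ 199 ^ 189 ^ 226 ^ 151 ^ 149 = 15

15


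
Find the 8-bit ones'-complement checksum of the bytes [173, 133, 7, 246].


Sum = 559 mod 256 = 47
Complement = 208

208


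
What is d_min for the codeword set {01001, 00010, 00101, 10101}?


Comparing all pairs, minimum distance: 1
Can detect 0 errors, correct 0 errors

1


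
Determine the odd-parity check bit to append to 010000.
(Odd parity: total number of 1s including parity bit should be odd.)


Number of 1s in data: 1
Parity bit: 0

0


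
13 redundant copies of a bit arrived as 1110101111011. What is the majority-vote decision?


Ones: 10 out of 13
Threshold: 7

1 (10/13 voted 1)


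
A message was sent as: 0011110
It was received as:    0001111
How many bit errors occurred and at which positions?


XOR: 0010001

2 error(s) at position(s): 2, 6


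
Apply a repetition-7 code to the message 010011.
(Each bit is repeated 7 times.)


Each bit -> 7 copies

000000011111110000000000000011111111111111


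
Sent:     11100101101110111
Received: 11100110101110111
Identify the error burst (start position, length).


XOR: 00000011000000000

Burst at position 6, length 2


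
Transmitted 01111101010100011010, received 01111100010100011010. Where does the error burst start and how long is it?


XOR: 00000001000000000000

Burst at position 7, length 1


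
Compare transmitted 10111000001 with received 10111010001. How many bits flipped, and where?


XOR: 00000010000

1 error(s) at position(s): 6


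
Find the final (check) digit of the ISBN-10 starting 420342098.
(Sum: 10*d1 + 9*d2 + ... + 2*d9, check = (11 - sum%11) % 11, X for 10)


Weighted sum: 156
156 mod 11 = 2

Check digit: 9


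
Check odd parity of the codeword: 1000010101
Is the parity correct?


Number of 1s: 4

No, parity error (4 ones)


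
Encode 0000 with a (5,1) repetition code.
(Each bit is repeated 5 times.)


Each bit -> 5 copies

00000000000000000000


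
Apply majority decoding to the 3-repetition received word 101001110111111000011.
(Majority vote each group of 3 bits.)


Groups: 101, 001, 110, 111, 111, 000, 011
Majority votes: 1011101

1011101


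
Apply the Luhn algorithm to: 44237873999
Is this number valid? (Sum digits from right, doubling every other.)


Luhn sum = 74
74 mod 10 = 4

Invalid (Luhn sum mod 10 = 4)


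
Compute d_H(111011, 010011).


XOR: 101000
Count of 1s: 2

2


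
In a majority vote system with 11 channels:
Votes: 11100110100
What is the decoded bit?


Ones: 6 out of 11
Threshold: 6

1 (6/11 voted 1)


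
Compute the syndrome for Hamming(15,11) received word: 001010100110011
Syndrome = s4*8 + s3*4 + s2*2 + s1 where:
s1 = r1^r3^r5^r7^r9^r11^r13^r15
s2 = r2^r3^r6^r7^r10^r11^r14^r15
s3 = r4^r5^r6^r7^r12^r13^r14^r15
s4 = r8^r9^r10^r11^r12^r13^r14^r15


s1=1, s2=0, s3=0, s4=0

Syndrome = 1 (error at position 1)


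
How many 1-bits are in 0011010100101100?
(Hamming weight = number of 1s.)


Counting 1s in 0011010100101100

7


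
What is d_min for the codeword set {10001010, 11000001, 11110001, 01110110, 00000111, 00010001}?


Comparing all pairs, minimum distance: 2
Can detect 1 errors, correct 0 errors

2


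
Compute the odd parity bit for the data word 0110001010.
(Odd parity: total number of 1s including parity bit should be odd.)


Number of 1s in data: 4
Parity bit: 1

1


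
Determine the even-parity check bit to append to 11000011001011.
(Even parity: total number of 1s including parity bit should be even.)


Number of 1s in data: 7
Parity bit: 1

1


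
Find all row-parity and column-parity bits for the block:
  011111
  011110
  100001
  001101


Row parities: 1001
Column parities: 101101

Row P: 1001, Col P: 101101, Corner: 0


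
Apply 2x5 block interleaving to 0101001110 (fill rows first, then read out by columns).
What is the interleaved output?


Matrix:
  01010
  01110
Read columns: 0011011100

0011011100


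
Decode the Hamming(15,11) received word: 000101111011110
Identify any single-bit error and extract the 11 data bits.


Syndrome = 0: no error detected

Data: 00111011110 (no errors)


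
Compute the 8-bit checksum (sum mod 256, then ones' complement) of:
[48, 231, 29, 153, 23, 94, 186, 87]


Sum = 851 mod 256 = 83
Complement = 172

172


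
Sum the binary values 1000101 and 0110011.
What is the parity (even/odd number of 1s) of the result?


1000101 = 69
0110011 = 51
Sum = 120 = 1111000
1s count = 4

even parity (4 ones in 1111000)


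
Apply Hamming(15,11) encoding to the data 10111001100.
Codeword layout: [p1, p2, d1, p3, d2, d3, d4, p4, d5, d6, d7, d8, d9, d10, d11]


Parity bits: p1=0, p2=1, p3=0, p4=1

011001111001100


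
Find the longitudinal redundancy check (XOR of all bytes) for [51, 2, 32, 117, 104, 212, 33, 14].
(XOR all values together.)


XOR chain: 51 ^ 2 ^ 32 ^ 117 ^ 104 ^ 212 ^ 33 ^ 14 = 247

247


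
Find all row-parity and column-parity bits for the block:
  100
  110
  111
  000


Row parities: 1010
Column parities: 101

Row P: 1010, Col P: 101, Corner: 0


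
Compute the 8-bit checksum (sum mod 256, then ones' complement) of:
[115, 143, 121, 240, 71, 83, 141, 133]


Sum = 1047 mod 256 = 23
Complement = 232

232


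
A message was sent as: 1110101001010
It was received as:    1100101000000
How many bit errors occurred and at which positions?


XOR: 0010000001010

3 error(s) at position(s): 2, 9, 11


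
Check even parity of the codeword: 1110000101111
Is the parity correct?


Number of 1s: 8

Yes, parity is correct (8 ones)


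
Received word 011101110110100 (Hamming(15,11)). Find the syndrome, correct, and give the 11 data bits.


Syndrome = 0: no error detected

Data: 10110110100 (no errors)


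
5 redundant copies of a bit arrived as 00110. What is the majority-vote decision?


Ones: 2 out of 5
Threshold: 3

0 (2/5 voted 1)


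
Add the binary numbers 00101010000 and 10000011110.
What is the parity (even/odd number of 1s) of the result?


00101010000 = 336
10000011110 = 1054
Sum = 1390 = 10101101110
1s count = 7

odd parity (7 ones in 10101101110)


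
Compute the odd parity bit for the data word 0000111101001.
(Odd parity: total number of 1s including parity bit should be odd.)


Number of 1s in data: 6
Parity bit: 1

1


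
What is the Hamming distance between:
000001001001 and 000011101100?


XOR: 000010100101
Count of 1s: 4

4


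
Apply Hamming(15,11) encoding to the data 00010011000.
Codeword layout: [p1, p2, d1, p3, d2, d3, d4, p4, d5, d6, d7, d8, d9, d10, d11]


Parity bits: p1=0, p2=0, p3=0, p4=0

000000100011000


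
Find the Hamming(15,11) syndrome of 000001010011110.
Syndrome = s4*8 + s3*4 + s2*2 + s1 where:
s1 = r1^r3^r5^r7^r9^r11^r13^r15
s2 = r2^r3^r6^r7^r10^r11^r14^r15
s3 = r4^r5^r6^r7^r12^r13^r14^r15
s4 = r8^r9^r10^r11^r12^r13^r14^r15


s1=0, s2=1, s3=0, s4=1

Syndrome = 10 (error at position 10)


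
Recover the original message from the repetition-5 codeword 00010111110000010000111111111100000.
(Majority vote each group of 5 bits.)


Groups: 00010, 11111, 00000, 10000, 11111, 11111, 00000
Majority votes: 0100110

0100110


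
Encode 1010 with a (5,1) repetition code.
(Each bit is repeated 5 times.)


Each bit -> 5 copies

11111000001111100000


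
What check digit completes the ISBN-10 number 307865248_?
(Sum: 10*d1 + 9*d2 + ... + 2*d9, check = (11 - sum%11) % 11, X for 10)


Weighted sum: 239
239 mod 11 = 8

Check digit: 3


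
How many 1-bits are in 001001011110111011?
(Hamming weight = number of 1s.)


Counting 1s in 001001011110111011

11


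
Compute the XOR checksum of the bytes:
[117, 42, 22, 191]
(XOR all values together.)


XOR chain: 117 ^ 42 ^ 22 ^ 191 = 246

246


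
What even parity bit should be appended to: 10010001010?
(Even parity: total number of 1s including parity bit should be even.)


Number of 1s in data: 4
Parity bit: 0

0


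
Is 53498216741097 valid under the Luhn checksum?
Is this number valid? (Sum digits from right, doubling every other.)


Luhn sum = 65
65 mod 10 = 5

Invalid (Luhn sum mod 10 = 5)


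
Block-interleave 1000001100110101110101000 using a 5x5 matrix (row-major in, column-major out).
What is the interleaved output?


Matrix:
  10000
  01100
  11010
  11101
  01000
Read columns: 1011001111010100010000010

1011001111010100010000010


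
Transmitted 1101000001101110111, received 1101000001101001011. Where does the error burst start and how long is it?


XOR: 0000000000000111100

Burst at position 13, length 4


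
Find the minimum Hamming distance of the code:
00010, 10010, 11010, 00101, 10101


Comparing all pairs, minimum distance: 1
Can detect 0 errors, correct 0 errors

1


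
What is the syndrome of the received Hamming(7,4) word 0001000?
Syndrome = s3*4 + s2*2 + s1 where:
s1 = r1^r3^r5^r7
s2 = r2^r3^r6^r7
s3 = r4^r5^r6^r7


s1=0, s2=0, s3=1

Syndrome = 4 (error at position 4)


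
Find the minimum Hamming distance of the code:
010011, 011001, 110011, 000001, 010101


Comparing all pairs, minimum distance: 1
Can detect 0 errors, correct 0 errors

1


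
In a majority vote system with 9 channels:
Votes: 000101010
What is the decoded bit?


Ones: 3 out of 9
Threshold: 5

0 (3/9 voted 1)


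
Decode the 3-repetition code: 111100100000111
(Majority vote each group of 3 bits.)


Groups: 111, 100, 100, 000, 111
Majority votes: 10001

10001


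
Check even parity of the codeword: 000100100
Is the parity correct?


Number of 1s: 2

Yes, parity is correct (2 ones)


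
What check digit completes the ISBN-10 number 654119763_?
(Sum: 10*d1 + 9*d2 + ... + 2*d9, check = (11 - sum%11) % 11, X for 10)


Weighted sum: 247
247 mod 11 = 5

Check digit: 6


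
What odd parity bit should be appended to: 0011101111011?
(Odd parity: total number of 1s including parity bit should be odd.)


Number of 1s in data: 9
Parity bit: 0

0


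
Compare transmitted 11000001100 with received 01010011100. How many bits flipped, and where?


XOR: 10010010000

3 error(s) at position(s): 0, 3, 6


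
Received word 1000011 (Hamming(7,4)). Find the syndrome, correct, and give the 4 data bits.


Syndrome = 0: no error detected

Data: 0011 (no errors)


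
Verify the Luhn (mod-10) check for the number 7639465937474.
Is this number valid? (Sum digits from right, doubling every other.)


Luhn sum = 64
64 mod 10 = 4

Invalid (Luhn sum mod 10 = 4)


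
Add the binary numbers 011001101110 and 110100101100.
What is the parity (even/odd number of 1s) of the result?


011001101110 = 1646
110100101100 = 3372
Sum = 5018 = 1001110011010
1s count = 7

odd parity (7 ones in 1001110011010)


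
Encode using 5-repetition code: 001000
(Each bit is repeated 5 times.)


Each bit -> 5 copies

000000000011111000000000000000


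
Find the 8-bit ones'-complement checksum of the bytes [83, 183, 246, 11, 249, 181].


Sum = 953 mod 256 = 185
Complement = 70

70


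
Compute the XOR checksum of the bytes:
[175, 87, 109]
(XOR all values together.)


XOR chain: 175 ^ 87 ^ 109 = 149

149


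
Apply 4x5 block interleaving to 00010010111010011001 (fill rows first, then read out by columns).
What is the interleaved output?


Matrix:
  00010
  01011
  10100
  11001
Read columns: 00110101001011000101

00110101001011000101


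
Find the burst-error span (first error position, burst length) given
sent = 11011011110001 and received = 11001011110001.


XOR: 00010000000000

Burst at position 3, length 1


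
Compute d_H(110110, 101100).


XOR: 011010
Count of 1s: 3

3


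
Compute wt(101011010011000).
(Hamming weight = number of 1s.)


Counting 1s in 101011010011000

7


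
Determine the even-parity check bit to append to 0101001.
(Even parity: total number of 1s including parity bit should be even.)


Number of 1s in data: 3
Parity bit: 1

1


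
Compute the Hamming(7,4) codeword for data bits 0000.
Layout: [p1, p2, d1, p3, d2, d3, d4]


Parity bits: p1=0, p2=0, p3=0

0000000


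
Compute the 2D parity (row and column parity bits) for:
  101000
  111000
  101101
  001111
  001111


Row parities: 01000
Column parities: 111101

Row P: 01000, Col P: 111101, Corner: 1


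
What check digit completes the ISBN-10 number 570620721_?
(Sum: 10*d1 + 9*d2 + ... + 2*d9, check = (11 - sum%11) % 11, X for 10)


Weighted sum: 203
203 mod 11 = 5

Check digit: 6


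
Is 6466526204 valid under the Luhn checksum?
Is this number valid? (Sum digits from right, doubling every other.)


Luhn sum = 28
28 mod 10 = 8

Invalid (Luhn sum mod 10 = 8)


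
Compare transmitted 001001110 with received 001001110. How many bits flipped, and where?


XOR: 000000000

0 errors (received matches sent)


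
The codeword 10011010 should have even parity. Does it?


Number of 1s: 4

Yes, parity is correct (4 ones)


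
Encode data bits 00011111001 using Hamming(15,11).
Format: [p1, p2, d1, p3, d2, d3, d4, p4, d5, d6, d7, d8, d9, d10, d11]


Parity bits: p1=0, p2=0, p3=1, p4=1

000100111111001


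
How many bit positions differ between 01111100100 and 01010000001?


XOR: 00101100101
Count of 1s: 5

5


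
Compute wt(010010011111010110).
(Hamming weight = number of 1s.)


Counting 1s in 010010011111010110

10


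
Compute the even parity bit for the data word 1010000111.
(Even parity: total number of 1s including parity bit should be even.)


Number of 1s in data: 5
Parity bit: 1

1


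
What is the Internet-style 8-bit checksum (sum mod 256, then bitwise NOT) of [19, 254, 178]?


Sum = 451 mod 256 = 195
Complement = 60

60


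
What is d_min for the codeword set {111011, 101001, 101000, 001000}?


Comparing all pairs, minimum distance: 1
Can detect 0 errors, correct 0 errors

1


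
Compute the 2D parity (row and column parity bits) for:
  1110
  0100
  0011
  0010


Row parities: 1101
Column parities: 1011

Row P: 1101, Col P: 1011, Corner: 1


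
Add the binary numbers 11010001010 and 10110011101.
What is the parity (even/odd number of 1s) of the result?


11010001010 = 1674
10110011101 = 1437
Sum = 3111 = 110000100111
1s count = 6

even parity (6 ones in 110000100111)


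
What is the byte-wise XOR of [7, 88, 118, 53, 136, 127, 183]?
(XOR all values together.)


XOR chain: 7 ^ 88 ^ 118 ^ 53 ^ 136 ^ 127 ^ 183 = 92

92


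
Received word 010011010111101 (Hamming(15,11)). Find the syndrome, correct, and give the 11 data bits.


Syndrome = 6: error at position 6

Data: 01000111101 (corrected bit 6)


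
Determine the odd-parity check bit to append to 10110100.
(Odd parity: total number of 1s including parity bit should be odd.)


Number of 1s in data: 4
Parity bit: 1

1


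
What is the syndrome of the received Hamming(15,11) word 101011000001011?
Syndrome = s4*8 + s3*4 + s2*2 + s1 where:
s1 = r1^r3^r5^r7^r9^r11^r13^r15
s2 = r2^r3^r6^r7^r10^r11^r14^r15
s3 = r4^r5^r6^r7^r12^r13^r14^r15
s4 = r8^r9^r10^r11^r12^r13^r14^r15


s1=0, s2=0, s3=1, s4=1

Syndrome = 12 (error at position 12)


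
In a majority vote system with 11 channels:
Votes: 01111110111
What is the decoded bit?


Ones: 9 out of 11
Threshold: 6

1 (9/11 voted 1)


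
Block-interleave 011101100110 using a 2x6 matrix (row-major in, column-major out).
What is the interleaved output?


Matrix:
  011101
  100110
Read columns: 011010110110

011010110110


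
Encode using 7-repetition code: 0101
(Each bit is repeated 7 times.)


Each bit -> 7 copies

0000000111111100000001111111


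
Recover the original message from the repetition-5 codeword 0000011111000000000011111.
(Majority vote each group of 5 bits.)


Groups: 00000, 11111, 00000, 00000, 11111
Majority votes: 01001

01001


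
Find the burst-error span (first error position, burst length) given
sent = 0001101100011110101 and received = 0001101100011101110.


XOR: 0000000000000011011

Burst at position 14, length 5


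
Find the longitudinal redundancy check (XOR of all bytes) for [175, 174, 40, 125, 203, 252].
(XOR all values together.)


XOR chain: 175 ^ 174 ^ 40 ^ 125 ^ 203 ^ 252 = 99

99


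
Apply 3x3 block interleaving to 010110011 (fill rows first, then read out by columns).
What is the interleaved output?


Matrix:
  010
  110
  011
Read columns: 010111001

010111001


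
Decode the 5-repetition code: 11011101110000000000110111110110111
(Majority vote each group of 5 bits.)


Groups: 11011, 10111, 00000, 00000, 11011, 11101, 10111
Majority votes: 1100111

1100111


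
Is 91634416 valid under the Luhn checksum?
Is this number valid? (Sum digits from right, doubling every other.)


Luhn sum = 36
36 mod 10 = 6

Invalid (Luhn sum mod 10 = 6)


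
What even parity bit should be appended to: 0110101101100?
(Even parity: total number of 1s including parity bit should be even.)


Number of 1s in data: 7
Parity bit: 1

1


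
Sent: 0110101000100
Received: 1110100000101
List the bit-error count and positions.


XOR: 1000001000001

3 error(s) at position(s): 0, 6, 12


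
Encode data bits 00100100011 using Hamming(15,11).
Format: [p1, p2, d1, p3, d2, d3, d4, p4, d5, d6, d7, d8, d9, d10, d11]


Parity bits: p1=1, p2=0, p3=1, p4=1

100101010100011


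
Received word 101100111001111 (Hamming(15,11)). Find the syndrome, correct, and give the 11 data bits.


Syndrome = 0: no error detected

Data: 10011001111 (no errors)


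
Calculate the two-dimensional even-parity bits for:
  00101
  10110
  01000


Row parities: 011
Column parities: 11011

Row P: 011, Col P: 11011, Corner: 0


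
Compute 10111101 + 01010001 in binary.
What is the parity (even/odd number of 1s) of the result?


10111101 = 189
01010001 = 81
Sum = 270 = 100001110
1s count = 4

even parity (4 ones in 100001110)


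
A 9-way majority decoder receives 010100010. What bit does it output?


Ones: 3 out of 9
Threshold: 5

0 (3/9 voted 1)


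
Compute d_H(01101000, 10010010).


XOR: 11111010
Count of 1s: 6

6


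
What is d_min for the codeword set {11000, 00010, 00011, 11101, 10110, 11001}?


Comparing all pairs, minimum distance: 1
Can detect 0 errors, correct 0 errors

1


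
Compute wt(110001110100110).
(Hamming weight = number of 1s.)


Counting 1s in 110001110100110

8


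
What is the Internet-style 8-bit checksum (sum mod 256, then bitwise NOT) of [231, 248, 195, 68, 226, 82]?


Sum = 1050 mod 256 = 26
Complement = 229

229


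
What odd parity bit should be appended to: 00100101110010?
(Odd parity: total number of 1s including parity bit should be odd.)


Number of 1s in data: 6
Parity bit: 1

1


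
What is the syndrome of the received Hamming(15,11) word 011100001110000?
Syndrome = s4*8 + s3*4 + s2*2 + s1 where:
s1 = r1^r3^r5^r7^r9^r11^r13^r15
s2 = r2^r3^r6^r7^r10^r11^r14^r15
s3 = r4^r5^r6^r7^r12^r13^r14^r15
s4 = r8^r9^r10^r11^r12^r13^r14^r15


s1=1, s2=0, s3=1, s4=1

Syndrome = 13 (error at position 13)


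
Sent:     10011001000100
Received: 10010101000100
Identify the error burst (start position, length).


XOR: 00001100000000

Burst at position 4, length 2


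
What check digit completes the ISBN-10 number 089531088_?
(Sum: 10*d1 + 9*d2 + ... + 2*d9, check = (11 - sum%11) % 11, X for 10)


Weighted sum: 242
242 mod 11 = 0

Check digit: 0


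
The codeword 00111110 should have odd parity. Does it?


Number of 1s: 5

Yes, parity is correct (5 ones)


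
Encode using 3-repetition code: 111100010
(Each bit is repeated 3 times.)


Each bit -> 3 copies

111111111111000000000111000


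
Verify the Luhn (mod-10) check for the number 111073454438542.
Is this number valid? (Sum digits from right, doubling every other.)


Luhn sum = 59
59 mod 10 = 9

Invalid (Luhn sum mod 10 = 9)


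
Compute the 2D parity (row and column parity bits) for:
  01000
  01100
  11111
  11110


Row parities: 1010
Column parities: 00101

Row P: 1010, Col P: 00101, Corner: 0


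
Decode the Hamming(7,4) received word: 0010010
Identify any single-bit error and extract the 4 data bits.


Syndrome = 5: error at position 5

Data: 1110 (corrected bit 5)


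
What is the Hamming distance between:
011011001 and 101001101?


XOR: 110010100
Count of 1s: 4

4


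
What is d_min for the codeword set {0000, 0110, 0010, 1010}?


Comparing all pairs, minimum distance: 1
Can detect 0 errors, correct 0 errors

1


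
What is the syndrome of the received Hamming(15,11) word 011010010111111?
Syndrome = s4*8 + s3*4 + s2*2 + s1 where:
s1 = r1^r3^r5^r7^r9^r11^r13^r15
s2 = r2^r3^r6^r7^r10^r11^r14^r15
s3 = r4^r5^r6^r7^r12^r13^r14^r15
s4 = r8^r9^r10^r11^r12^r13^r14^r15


s1=1, s2=0, s3=1, s4=1

Syndrome = 13 (error at position 13)


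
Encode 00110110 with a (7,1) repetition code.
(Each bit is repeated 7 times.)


Each bit -> 7 copies

00000000000000111111111111110000000111111111111110000000


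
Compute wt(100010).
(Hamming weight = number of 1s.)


Counting 1s in 100010

2


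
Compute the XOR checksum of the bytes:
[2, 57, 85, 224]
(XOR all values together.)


XOR chain: 2 ^ 57 ^ 85 ^ 224 = 142

142


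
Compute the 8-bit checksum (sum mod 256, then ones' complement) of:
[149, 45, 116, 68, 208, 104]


Sum = 690 mod 256 = 178
Complement = 77

77


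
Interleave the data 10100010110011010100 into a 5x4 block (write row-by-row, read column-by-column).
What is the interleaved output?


Matrix:
  1010
  0010
  1100
  1101
  0100
Read columns: 10110001111100000010

10110001111100000010


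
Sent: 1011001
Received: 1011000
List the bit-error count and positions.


XOR: 0000001

1 error(s) at position(s): 6


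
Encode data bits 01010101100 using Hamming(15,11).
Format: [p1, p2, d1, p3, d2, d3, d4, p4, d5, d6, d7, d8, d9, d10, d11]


Parity bits: p1=1, p2=0, p3=0, p4=1

100010110101100


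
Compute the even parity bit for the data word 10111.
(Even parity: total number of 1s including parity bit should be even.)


Number of 1s in data: 4
Parity bit: 0

0


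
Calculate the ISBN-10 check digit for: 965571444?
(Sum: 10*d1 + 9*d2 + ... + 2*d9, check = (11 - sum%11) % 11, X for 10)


Weighted sum: 302
302 mod 11 = 5

Check digit: 6


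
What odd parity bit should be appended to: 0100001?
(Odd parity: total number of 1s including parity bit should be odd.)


Number of 1s in data: 2
Parity bit: 1

1


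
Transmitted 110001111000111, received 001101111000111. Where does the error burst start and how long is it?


XOR: 111100000000000

Burst at position 0, length 4


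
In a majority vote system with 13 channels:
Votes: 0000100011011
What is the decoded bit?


Ones: 5 out of 13
Threshold: 7

0 (5/13 voted 1)


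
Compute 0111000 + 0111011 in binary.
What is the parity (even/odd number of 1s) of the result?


0111000 = 56
0111011 = 59
Sum = 115 = 1110011
1s count = 5

odd parity (5 ones in 1110011)


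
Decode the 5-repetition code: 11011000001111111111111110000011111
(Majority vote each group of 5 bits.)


Groups: 11011, 00000, 11111, 11111, 11111, 00000, 11111
Majority votes: 1011101

1011101


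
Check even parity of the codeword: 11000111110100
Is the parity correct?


Number of 1s: 8

Yes, parity is correct (8 ones)


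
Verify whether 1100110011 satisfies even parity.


Number of 1s: 6

Yes, parity is correct (6 ones)


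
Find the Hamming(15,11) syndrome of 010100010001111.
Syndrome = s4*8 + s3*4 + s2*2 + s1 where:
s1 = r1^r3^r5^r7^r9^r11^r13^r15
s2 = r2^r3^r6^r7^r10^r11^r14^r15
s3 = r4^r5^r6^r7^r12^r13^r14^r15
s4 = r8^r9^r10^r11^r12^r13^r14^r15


s1=0, s2=1, s3=1, s4=1

Syndrome = 14 (error at position 14)


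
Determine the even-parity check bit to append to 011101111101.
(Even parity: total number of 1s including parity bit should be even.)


Number of 1s in data: 9
Parity bit: 1

1


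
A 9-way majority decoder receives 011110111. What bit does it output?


Ones: 7 out of 9
Threshold: 5

1 (7/9 voted 1)


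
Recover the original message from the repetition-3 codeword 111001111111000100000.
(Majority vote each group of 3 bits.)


Groups: 111, 001, 111, 111, 000, 100, 000
Majority votes: 1011000

1011000


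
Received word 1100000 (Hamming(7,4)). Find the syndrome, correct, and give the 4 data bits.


Syndrome = 3: error at position 3

Data: 1000 (corrected bit 3)


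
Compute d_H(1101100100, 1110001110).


XOR: 0011101010
Count of 1s: 5

5


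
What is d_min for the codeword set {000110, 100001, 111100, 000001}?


Comparing all pairs, minimum distance: 1
Can detect 0 errors, correct 0 errors

1


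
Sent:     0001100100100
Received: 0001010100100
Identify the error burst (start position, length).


XOR: 0000110000000

Burst at position 4, length 2


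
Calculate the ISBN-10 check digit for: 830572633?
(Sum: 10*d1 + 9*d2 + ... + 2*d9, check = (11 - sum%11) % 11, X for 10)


Weighted sum: 233
233 mod 11 = 2

Check digit: 9


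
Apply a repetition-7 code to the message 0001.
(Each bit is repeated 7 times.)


Each bit -> 7 copies

0000000000000000000001111111


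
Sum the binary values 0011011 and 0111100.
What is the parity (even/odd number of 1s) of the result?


0011011 = 27
0111100 = 60
Sum = 87 = 1010111
1s count = 5

odd parity (5 ones in 1010111)


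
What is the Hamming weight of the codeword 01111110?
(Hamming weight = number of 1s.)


Counting 1s in 01111110

6


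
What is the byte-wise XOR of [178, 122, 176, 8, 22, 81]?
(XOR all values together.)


XOR chain: 178 ^ 122 ^ 176 ^ 8 ^ 22 ^ 81 = 55

55


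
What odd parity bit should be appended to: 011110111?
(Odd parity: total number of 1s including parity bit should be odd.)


Number of 1s in data: 7
Parity bit: 0

0


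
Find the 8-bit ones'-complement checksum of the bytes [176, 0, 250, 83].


Sum = 509 mod 256 = 253
Complement = 2

2


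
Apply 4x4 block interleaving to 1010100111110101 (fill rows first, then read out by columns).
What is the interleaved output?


Matrix:
  1010
  1001
  1111
  0101
Read columns: 1110001110100111

1110001110100111


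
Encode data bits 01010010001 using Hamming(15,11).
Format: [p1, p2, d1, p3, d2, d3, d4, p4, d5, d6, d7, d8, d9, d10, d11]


Parity bits: p1=0, p2=1, p3=1, p4=0

010110100010001


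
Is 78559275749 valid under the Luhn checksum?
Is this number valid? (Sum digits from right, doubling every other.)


Luhn sum = 65
65 mod 10 = 5

Invalid (Luhn sum mod 10 = 5)


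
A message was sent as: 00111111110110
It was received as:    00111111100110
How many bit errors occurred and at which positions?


XOR: 00000000010000

1 error(s) at position(s): 9


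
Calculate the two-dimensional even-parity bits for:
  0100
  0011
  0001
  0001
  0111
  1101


Row parities: 101111
Column parities: 1101

Row P: 101111, Col P: 1101, Corner: 1


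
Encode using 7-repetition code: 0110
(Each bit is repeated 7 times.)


Each bit -> 7 copies

0000000111111111111110000000


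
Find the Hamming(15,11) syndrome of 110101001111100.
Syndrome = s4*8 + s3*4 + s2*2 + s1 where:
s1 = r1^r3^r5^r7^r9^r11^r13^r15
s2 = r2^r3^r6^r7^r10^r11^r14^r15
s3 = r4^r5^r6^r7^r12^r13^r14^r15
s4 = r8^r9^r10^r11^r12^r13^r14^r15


s1=0, s2=0, s3=0, s4=1

Syndrome = 8 (error at position 8)


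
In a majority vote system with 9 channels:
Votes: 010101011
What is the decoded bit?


Ones: 5 out of 9
Threshold: 5

1 (5/9 voted 1)


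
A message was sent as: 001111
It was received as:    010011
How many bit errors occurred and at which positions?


XOR: 011100

3 error(s) at position(s): 1, 2, 3


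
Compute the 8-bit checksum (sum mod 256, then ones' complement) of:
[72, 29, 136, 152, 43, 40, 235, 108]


Sum = 815 mod 256 = 47
Complement = 208

208


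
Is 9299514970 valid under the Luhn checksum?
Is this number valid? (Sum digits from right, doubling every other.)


Luhn sum = 53
53 mod 10 = 3

Invalid (Luhn sum mod 10 = 3)


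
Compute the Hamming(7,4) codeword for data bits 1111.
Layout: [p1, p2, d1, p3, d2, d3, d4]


Parity bits: p1=1, p2=1, p3=1

1111111


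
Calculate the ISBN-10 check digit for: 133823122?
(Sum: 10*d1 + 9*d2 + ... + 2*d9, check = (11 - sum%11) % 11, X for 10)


Weighted sum: 158
158 mod 11 = 4

Check digit: 7


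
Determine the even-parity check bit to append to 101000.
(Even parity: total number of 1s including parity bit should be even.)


Number of 1s in data: 2
Parity bit: 0

0


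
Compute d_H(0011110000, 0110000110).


XOR: 0101110110
Count of 1s: 6

6


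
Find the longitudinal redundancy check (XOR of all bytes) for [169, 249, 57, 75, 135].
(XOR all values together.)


XOR chain: 169 ^ 249 ^ 57 ^ 75 ^ 135 = 165

165


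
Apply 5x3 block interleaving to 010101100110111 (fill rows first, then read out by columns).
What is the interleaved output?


Matrix:
  010
  101
  100
  110
  111
Read columns: 011111001101001

011111001101001


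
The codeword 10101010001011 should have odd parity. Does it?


Number of 1s: 7

Yes, parity is correct (7 ones)


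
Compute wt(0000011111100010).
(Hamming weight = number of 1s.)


Counting 1s in 0000011111100010

7


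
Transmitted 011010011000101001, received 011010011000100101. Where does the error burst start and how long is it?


XOR: 000000000000001100

Burst at position 14, length 2


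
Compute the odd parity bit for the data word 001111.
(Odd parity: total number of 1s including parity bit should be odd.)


Number of 1s in data: 4
Parity bit: 1

1


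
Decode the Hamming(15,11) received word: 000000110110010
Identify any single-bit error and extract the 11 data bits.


Syndrome = 0: no error detected

Data: 00010110010 (no errors)


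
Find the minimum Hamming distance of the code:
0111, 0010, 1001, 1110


Comparing all pairs, minimum distance: 2
Can detect 1 errors, correct 0 errors

2


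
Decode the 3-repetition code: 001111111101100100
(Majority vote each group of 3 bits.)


Groups: 001, 111, 111, 101, 100, 100
Majority votes: 011100

011100


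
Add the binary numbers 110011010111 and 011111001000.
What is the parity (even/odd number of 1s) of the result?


110011010111 = 3287
011111001000 = 1992
Sum = 5279 = 1010010011111
1s count = 8

even parity (8 ones in 1010010011111)


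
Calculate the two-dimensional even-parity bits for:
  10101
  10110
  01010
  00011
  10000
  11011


Row parities: 110010
Column parities: 00001

Row P: 110010, Col P: 00001, Corner: 1


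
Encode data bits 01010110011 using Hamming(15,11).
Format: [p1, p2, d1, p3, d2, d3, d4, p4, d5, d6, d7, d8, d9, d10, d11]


Parity bits: p1=0, p2=1, p3=0, p4=0

010010100110011


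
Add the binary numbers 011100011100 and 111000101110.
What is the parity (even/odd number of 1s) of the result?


011100011100 = 1820
111000101110 = 3630
Sum = 5450 = 1010101001010
1s count = 6

even parity (6 ones in 1010101001010)


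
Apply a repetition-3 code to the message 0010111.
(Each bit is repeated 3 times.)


Each bit -> 3 copies

000000111000111111111


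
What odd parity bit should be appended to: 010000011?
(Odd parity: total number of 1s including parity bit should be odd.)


Number of 1s in data: 3
Parity bit: 0

0


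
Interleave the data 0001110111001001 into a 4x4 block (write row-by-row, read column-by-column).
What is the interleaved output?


Matrix:
  0001
  1101
  1100
  1001
Read columns: 0111011000001101

0111011000001101


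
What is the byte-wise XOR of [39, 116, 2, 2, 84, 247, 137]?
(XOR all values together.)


XOR chain: 39 ^ 116 ^ 2 ^ 2 ^ 84 ^ 247 ^ 137 = 121

121


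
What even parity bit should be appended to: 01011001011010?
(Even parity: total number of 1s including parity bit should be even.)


Number of 1s in data: 7
Parity bit: 1

1


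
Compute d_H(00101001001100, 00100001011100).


XOR: 00001000010000
Count of 1s: 2

2


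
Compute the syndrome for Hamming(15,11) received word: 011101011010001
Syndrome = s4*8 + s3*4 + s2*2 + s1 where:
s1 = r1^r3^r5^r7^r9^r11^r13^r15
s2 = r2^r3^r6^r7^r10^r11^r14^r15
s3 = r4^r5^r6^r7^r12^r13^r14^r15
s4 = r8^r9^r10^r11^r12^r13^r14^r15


s1=0, s2=1, s3=1, s4=0

Syndrome = 6 (error at position 6)


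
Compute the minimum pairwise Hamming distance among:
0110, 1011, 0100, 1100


Comparing all pairs, minimum distance: 1
Can detect 0 errors, correct 0 errors

1


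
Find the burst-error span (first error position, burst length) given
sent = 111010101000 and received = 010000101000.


XOR: 101010000000

Burst at position 0, length 5


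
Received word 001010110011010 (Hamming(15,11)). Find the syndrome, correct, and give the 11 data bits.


Syndrome = 0: no error detected

Data: 11010011010 (no errors)


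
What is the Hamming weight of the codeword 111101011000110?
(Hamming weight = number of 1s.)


Counting 1s in 111101011000110

9


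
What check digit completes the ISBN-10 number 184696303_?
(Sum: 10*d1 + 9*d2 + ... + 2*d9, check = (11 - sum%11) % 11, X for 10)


Weighted sum: 258
258 mod 11 = 5

Check digit: 6


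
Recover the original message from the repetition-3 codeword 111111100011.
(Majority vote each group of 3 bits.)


Groups: 111, 111, 100, 011
Majority votes: 1101

1101


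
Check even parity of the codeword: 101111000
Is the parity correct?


Number of 1s: 5

No, parity error (5 ones)


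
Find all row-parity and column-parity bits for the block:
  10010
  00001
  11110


Row parities: 010
Column parities: 01101

Row P: 010, Col P: 01101, Corner: 1
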